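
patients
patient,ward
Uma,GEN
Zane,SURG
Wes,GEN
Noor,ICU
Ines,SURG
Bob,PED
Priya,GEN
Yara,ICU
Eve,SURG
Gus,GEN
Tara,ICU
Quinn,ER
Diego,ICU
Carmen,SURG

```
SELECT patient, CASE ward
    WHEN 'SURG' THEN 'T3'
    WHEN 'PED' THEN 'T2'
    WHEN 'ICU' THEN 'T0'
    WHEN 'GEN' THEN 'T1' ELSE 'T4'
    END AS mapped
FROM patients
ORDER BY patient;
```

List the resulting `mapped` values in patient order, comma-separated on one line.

T2, T3, T0, T3, T1, T3, T0, T1, T4, T0, T1, T1, T0, T3

patient=Bob: ward='PED' → T2
patient=Carmen: ward='SURG' → T3
patient=Diego: ward='ICU' → T0
patient=Eve: ward='SURG' → T3
patient=Gus: ward='GEN' → T1
patient=Ines: ward='SURG' → T3
patient=Noor: ward='ICU' → T0
patient=Priya: ward='GEN' → T1
patient=Quinn: ELSE → T4
patient=Tara: ward='ICU' → T0
patient=Uma: ward='GEN' → T1
patient=Wes: ward='GEN' → T1
patient=Yara: ward='ICU' → T0
patient=Zane: ward='SURG' → T3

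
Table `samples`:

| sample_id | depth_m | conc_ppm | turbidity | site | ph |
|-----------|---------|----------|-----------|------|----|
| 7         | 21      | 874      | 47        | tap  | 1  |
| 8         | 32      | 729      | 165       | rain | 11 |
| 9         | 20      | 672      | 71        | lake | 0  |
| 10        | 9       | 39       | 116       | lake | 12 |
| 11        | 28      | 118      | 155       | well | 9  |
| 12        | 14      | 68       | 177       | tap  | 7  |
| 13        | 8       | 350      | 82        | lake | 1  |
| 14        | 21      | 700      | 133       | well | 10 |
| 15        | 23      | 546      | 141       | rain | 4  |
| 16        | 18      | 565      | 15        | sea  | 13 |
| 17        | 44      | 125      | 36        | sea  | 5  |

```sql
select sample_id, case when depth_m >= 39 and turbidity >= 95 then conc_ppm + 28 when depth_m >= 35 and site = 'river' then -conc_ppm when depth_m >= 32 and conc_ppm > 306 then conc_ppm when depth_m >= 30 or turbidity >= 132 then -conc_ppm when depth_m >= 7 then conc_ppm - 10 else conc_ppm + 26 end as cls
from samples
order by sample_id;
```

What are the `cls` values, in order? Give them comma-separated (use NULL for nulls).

864, 729, 662, 29, -118, -68, 340, -700, -546, 555, -125

sample_id=7: depth_m >= 7 → 864
sample_id=8: depth_m >= 32 and conc_ppm > 306 → 729
sample_id=9: depth_m >= 7 → 662
sample_id=10: depth_m >= 7 → 29
sample_id=11: depth_m >= 30 or turbidity >= 132 → -118
sample_id=12: depth_m >= 30 or turbidity >= 132 → -68
sample_id=13: depth_m >= 7 → 340
sample_id=14: depth_m >= 30 or turbidity >= 132 → -700
sample_id=15: depth_m >= 30 or turbidity >= 132 → -546
sample_id=16: depth_m >= 7 → 555
sample_id=17: depth_m >= 30 or turbidity >= 132 → -125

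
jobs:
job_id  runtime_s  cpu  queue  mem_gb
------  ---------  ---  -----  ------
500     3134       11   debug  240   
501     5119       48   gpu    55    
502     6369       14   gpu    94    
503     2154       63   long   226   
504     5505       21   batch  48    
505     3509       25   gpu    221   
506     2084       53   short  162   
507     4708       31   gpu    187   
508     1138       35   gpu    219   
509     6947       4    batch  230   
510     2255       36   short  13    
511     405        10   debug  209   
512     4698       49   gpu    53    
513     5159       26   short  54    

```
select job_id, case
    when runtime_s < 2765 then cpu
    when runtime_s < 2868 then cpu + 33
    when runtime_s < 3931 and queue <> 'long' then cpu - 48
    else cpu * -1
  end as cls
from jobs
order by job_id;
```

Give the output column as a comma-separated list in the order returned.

job_id=500: runtime_s < 3931 and queue <> 'long' → -37
job_id=501: ELSE → -48
job_id=502: ELSE → -14
job_id=503: runtime_s < 2765 → 63
job_id=504: ELSE → -21
job_id=505: runtime_s < 3931 and queue <> 'long' → -23
job_id=506: runtime_s < 2765 → 53
job_id=507: ELSE → -31
job_id=508: runtime_s < 2765 → 35
job_id=509: ELSE → -4
job_id=510: runtime_s < 2765 → 36
job_id=511: runtime_s < 2765 → 10
job_id=512: ELSE → -49
job_id=513: ELSE → -26

-37, -48, -14, 63, -21, -23, 53, -31, 35, -4, 36, 10, -49, -26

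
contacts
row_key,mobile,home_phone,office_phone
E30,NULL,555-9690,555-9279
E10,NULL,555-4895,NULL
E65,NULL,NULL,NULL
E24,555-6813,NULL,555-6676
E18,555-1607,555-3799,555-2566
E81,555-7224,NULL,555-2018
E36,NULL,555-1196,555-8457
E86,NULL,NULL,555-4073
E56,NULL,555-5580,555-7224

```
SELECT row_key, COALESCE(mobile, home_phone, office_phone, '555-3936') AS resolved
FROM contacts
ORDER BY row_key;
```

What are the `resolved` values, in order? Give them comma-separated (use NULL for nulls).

555-4895, 555-1607, 555-6813, 555-9690, 555-1196, 555-5580, 555-3936, 555-7224, 555-4073

row_key=E10: mobile=NULL, home_phone=555-4895 → 555-4895
row_key=E18: mobile=555-1607 → 555-1607
row_key=E24: mobile=555-6813 → 555-6813
row_key=E30: mobile=NULL, home_phone=555-9690 → 555-9690
row_key=E36: mobile=NULL, home_phone=555-1196 → 555-1196
row_key=E56: mobile=NULL, home_phone=555-5580 → 555-5580
row_key=E65: mobile=NULL, home_phone=NULL, office_phone=NULL, → literal 555-3936 → 555-3936
row_key=E81: mobile=555-7224 → 555-7224
row_key=E86: mobile=NULL, home_phone=NULL, office_phone=555-4073 → 555-4073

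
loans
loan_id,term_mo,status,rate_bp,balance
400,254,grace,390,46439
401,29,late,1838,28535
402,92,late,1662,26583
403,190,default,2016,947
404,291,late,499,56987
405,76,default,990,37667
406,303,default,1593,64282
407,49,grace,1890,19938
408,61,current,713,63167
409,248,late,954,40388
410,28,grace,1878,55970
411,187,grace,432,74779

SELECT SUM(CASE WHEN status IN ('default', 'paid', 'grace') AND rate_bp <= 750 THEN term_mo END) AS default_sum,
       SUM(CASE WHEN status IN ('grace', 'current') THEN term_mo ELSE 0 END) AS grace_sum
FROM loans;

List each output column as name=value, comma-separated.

[default_sum: status IN ('default', 'paid', 'grace') AND rate_bp <= 750]
loan_id=400: ✓ → 254
loan_id=401: ✗
loan_id=402: ✗
loan_id=403: ✗
loan_id=404: ✗
loan_id=405: ✗
loan_id=406: ✗
loan_id=407: ✗
loan_id=408: ✗
loan_id=409: ✗
loan_id=410: ✗
loan_id=411: ✓ → 187
default_sum = 254 + 187 = 441
—
[grace_sum: status IN ('grace', 'current')]
loan_id=400: ✓ → 254
loan_id=401: ✗
loan_id=402: ✗
loan_id=403: ✗
loan_id=404: ✗
loan_id=405: ✗
loan_id=406: ✗
loan_id=407: ✓ → 49
loan_id=408: ✓ → 61
loan_id=409: ✗
loan_id=410: ✓ → 28
loan_id=411: ✓ → 187
grace_sum = 254 + 49 + 61 + 28 + 187 = 579

default_sum=441, grace_sum=579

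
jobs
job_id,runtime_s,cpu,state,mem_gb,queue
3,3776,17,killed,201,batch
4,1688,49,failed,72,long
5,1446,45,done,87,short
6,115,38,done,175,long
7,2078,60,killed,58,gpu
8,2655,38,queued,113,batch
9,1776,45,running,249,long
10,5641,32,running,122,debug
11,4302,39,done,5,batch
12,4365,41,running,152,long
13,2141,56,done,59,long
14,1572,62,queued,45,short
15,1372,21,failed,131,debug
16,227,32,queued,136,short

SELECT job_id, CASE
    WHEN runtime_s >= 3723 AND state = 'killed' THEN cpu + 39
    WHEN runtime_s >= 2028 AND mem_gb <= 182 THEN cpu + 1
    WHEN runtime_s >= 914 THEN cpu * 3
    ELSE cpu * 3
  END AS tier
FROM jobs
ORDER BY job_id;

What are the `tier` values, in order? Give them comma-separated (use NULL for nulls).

56, 147, 135, 114, 61, 39, 135, 33, 40, 42, 57, 186, 63, 96

job_id=3: runtime_s >= 3723 AND state = 'killed' → 56
job_id=4: runtime_s >= 914 → 147
job_id=5: runtime_s >= 914 → 135
job_id=6: ELSE → 114
job_id=7: runtime_s >= 2028 AND mem_gb <= 182 → 61
job_id=8: runtime_s >= 2028 AND mem_gb <= 182 → 39
job_id=9: runtime_s >= 914 → 135
job_id=10: runtime_s >= 2028 AND mem_gb <= 182 → 33
job_id=11: runtime_s >= 2028 AND mem_gb <= 182 → 40
job_id=12: runtime_s >= 2028 AND mem_gb <= 182 → 42
job_id=13: runtime_s >= 2028 AND mem_gb <= 182 → 57
job_id=14: runtime_s >= 914 → 186
job_id=15: runtime_s >= 914 → 63
job_id=16: ELSE → 96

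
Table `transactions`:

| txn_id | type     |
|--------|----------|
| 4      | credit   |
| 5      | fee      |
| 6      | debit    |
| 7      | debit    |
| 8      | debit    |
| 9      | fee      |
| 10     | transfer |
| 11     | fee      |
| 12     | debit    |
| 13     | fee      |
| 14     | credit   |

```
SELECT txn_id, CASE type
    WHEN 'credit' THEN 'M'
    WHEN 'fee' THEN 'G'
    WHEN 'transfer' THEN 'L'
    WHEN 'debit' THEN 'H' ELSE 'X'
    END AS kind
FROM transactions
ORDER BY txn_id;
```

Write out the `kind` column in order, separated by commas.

txn_id=4: type='credit' → M
txn_id=5: type='fee' → G
txn_id=6: type='debit' → H
txn_id=7: type='debit' → H
txn_id=8: type='debit' → H
txn_id=9: type='fee' → G
txn_id=10: type='transfer' → L
txn_id=11: type='fee' → G
txn_id=12: type='debit' → H
txn_id=13: type='fee' → G
txn_id=14: type='credit' → M

M, G, H, H, H, G, L, G, H, G, M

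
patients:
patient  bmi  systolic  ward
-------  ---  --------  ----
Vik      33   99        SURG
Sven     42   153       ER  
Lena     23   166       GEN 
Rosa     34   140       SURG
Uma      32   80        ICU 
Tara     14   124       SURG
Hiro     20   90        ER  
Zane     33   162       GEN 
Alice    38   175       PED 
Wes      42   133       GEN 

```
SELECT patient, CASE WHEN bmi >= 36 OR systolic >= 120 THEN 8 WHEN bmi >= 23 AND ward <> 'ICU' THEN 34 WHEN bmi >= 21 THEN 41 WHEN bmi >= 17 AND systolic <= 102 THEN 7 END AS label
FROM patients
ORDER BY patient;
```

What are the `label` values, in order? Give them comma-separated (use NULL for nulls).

patient=Alice: bmi >= 36 OR systolic >= 120 → 8
patient=Hiro: bmi >= 17 AND systolic <= 102 → 7
patient=Lena: bmi >= 36 OR systolic >= 120 → 8
patient=Rosa: bmi >= 36 OR systolic >= 120 → 8
patient=Sven: bmi >= 36 OR systolic >= 120 → 8
patient=Tara: bmi >= 36 OR systolic >= 120 → 8
patient=Uma: bmi >= 21 → 41
patient=Vik: bmi >= 23 AND ward <> 'ICU' → 34
patient=Wes: bmi >= 36 OR systolic >= 120 → 8
patient=Zane: bmi >= 36 OR systolic >= 120 → 8

8, 7, 8, 8, 8, 8, 41, 34, 8, 8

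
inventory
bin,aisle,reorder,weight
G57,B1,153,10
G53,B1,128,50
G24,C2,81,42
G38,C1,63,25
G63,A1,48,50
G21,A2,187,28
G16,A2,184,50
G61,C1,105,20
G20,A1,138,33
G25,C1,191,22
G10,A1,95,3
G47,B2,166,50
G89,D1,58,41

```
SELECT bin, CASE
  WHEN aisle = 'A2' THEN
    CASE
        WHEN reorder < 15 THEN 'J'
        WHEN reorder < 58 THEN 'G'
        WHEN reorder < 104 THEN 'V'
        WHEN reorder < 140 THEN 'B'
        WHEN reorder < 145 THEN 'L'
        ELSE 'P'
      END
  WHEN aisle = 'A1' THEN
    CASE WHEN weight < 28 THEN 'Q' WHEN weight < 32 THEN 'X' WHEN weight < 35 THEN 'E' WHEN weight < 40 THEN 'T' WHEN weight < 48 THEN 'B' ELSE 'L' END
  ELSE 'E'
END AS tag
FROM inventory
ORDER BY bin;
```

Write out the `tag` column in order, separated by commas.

Q, P, E, P, E, E, E, E, E, E, E, L, E

bin=G10: aisle='A1' → inner[weight < 28] → Q
bin=G16: aisle='A2' → inner[ELSE] → P
bin=G20: aisle='A1' → inner[weight < 35] → E
bin=G21: aisle='A2' → inner[ELSE] → P
bin=G24: aisle='C2' → outer ELSE → E
bin=G25: aisle='C1' → outer ELSE → E
bin=G38: aisle='C1' → outer ELSE → E
bin=G47: aisle='B2' → outer ELSE → E
bin=G53: aisle='B1' → outer ELSE → E
bin=G57: aisle='B1' → outer ELSE → E
bin=G61: aisle='C1' → outer ELSE → E
bin=G63: aisle='A1' → inner[ELSE] → L
bin=G89: aisle='D1' → outer ELSE → E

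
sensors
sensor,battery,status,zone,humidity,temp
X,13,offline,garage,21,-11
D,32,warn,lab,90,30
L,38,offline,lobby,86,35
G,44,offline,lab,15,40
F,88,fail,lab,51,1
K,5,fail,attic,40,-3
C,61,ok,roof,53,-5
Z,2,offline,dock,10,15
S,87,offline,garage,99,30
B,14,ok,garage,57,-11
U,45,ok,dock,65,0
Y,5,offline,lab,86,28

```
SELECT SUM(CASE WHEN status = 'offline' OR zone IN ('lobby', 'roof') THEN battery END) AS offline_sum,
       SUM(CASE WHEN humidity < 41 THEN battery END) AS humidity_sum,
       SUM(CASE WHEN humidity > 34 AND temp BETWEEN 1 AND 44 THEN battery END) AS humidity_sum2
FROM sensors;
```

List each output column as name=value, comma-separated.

[offline_sum: status = 'offline' OR zone IN ('lobby', 'roof')]
sensor=X: ✓ → 13
sensor=D: ✗
sensor=L: ✓ → 38
sensor=G: ✓ → 44
sensor=F: ✗
sensor=K: ✗
sensor=C: ✓ → 61
sensor=Z: ✓ → 2
sensor=S: ✓ → 87
sensor=B: ✗
sensor=U: ✗
sensor=Y: ✓ → 5
offline_sum = 13 + 38 + 44 + 61 + 2 + 87 + 5 = 250
—
[humidity_sum: humidity < 41]
sensor=X: ✓ → 13
sensor=D: ✗
sensor=L: ✗
sensor=G: ✓ → 44
sensor=F: ✗
sensor=K: ✓ → 5
sensor=C: ✗
sensor=Z: ✓ → 2
sensor=S: ✗
sensor=B: ✗
sensor=U: ✗
sensor=Y: ✗
humidity_sum = 13 + 44 + 5 + 2 = 64
—
[humidity_sum2: humidity > 34 AND temp BETWEEN 1 AND 44]
sensor=X: ✗
sensor=D: ✓ → 32
sensor=L: ✓ → 38
sensor=G: ✗
sensor=F: ✓ → 88
sensor=K: ✗
sensor=C: ✗
sensor=Z: ✗
sensor=S: ✓ → 87
sensor=B: ✗
sensor=U: ✗
sensor=Y: ✓ → 5
humidity_sum2 = 32 + 38 + 88 + 87 + 5 = 250

offline_sum=250, humidity_sum=64, humidity_sum2=250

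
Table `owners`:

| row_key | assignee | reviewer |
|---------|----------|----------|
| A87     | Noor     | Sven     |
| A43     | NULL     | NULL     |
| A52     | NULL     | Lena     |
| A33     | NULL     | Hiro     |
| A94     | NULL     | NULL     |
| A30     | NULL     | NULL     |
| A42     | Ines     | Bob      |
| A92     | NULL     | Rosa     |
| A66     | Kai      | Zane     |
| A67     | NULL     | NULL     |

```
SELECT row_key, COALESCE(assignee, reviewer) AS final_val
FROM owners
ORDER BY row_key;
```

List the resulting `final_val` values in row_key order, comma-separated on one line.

row_key=A30: assignee=NULL, reviewer=NULL (all NULL) → NULL
row_key=A33: assignee=NULL, reviewer=Hiro → Hiro
row_key=A42: assignee=Ines → Ines
row_key=A43: assignee=NULL, reviewer=NULL (all NULL) → NULL
row_key=A52: assignee=NULL, reviewer=Lena → Lena
row_key=A66: assignee=Kai → Kai
row_key=A67: assignee=NULL, reviewer=NULL (all NULL) → NULL
row_key=A87: assignee=Noor → Noor
row_key=A92: assignee=NULL, reviewer=Rosa → Rosa
row_key=A94: assignee=NULL, reviewer=NULL (all NULL) → NULL

NULL, Hiro, Ines, NULL, Lena, Kai, NULL, Noor, Rosa, NULL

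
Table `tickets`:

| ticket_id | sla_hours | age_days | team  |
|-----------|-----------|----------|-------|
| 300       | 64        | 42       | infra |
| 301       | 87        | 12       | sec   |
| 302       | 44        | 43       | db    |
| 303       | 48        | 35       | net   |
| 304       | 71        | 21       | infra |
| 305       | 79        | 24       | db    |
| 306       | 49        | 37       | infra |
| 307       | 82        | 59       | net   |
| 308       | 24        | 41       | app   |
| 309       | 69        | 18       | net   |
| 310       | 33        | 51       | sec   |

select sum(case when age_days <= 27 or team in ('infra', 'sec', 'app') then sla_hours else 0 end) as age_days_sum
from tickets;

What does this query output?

ticket_id=300: ✓ → 64
ticket_id=301: ✓ → 87
ticket_id=302: ✗
ticket_id=303: ✗
ticket_id=304: ✓ → 71
ticket_id=305: ✓ → 79
ticket_id=306: ✓ → 49
ticket_id=307: ✗
ticket_id=308: ✓ → 24
ticket_id=309: ✓ → 69
ticket_id=310: ✓ → 33
age_days_sum = 64 + 87 + 71 + 79 + 49 + 24 + 69 + 33 = 476

476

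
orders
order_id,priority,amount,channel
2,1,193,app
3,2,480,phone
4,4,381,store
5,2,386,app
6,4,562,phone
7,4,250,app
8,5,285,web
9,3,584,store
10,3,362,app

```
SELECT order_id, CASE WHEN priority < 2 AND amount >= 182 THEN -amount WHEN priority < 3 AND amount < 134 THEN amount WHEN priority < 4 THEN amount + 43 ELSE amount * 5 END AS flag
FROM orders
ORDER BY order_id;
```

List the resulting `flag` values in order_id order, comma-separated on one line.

order_id=2: priority < 2 AND amount >= 182 → -193
order_id=3: priority < 4 → 523
order_id=4: ELSE → 1905
order_id=5: priority < 4 → 429
order_id=6: ELSE → 2810
order_id=7: ELSE → 1250
order_id=8: ELSE → 1425
order_id=9: priority < 4 → 627
order_id=10: priority < 4 → 405

-193, 523, 1905, 429, 2810, 1250, 1425, 627, 405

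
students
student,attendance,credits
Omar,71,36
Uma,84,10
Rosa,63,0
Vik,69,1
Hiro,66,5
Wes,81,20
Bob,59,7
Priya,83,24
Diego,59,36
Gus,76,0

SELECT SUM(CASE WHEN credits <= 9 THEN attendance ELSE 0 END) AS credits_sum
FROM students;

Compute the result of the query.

333

student=Omar: ✗
student=Uma: ✗
student=Rosa: ✓ → 63
student=Vik: ✓ → 69
student=Hiro: ✓ → 66
student=Wes: ✗
student=Bob: ✓ → 59
student=Priya: ✗
student=Diego: ✗
student=Gus: ✓ → 76
credits_sum = 63 + 69 + 66 + 59 + 76 = 333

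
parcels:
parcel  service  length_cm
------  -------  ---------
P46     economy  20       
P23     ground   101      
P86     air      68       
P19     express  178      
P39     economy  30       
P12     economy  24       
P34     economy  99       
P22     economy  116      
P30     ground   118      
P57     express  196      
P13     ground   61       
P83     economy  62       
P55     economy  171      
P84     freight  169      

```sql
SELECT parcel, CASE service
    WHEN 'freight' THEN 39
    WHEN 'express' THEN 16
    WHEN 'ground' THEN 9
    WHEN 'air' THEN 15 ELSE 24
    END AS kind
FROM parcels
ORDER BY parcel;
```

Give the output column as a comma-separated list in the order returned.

24, 9, 16, 24, 9, 9, 24, 24, 24, 24, 16, 24, 39, 15

parcel=P12: ELSE → 24
parcel=P13: service='ground' → 9
parcel=P19: service='express' → 16
parcel=P22: ELSE → 24
parcel=P23: service='ground' → 9
parcel=P30: service='ground' → 9
parcel=P34: ELSE → 24
parcel=P39: ELSE → 24
parcel=P46: ELSE → 24
parcel=P55: ELSE → 24
parcel=P57: service='express' → 16
parcel=P83: ELSE → 24
parcel=P84: service='freight' → 39
parcel=P86: service='air' → 15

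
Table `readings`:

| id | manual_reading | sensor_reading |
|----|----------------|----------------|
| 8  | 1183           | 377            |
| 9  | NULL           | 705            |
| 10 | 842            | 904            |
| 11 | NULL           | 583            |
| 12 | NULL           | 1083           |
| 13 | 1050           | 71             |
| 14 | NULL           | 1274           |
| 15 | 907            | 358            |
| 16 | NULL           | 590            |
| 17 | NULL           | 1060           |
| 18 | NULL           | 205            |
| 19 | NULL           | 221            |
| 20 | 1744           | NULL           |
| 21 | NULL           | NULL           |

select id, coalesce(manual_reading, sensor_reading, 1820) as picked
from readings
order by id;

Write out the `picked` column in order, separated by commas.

1183, 705, 842, 583, 1083, 1050, 1274, 907, 590, 1060, 205, 221, 1744, 1820

id=8: manual_reading=1183 → 1183
id=9: manual_reading=NULL, sensor_reading=705 → 705
id=10: manual_reading=842 → 842
id=11: manual_reading=NULL, sensor_reading=583 → 583
id=12: manual_reading=NULL, sensor_reading=1083 → 1083
id=13: manual_reading=1050 → 1050
id=14: manual_reading=NULL, sensor_reading=1274 → 1274
id=15: manual_reading=907 → 907
id=16: manual_reading=NULL, sensor_reading=590 → 590
id=17: manual_reading=NULL, sensor_reading=1060 → 1060
id=18: manual_reading=NULL, sensor_reading=205 → 205
id=19: manual_reading=NULL, sensor_reading=221 → 221
id=20: manual_reading=1744 → 1744
id=21: manual_reading=NULL, sensor_reading=NULL, → literal 1820 → 1820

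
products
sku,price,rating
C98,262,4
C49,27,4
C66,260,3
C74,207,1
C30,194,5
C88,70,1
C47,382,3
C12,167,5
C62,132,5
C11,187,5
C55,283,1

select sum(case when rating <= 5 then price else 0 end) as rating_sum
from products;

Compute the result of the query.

sku=C98: ✓ → 262
sku=C49: ✓ → 27
sku=C66: ✓ → 260
sku=C74: ✓ → 207
sku=C30: ✓ → 194
sku=C88: ✓ → 70
sku=C47: ✓ → 382
sku=C12: ✓ → 167
sku=C62: ✓ → 132
sku=C11: ✓ → 187
sku=C55: ✓ → 283
rating_sum = 262 + 27 + 260 + 207 + 194 + 70 + 382 + 167 + 132 + 187 + 283 = 2171

2171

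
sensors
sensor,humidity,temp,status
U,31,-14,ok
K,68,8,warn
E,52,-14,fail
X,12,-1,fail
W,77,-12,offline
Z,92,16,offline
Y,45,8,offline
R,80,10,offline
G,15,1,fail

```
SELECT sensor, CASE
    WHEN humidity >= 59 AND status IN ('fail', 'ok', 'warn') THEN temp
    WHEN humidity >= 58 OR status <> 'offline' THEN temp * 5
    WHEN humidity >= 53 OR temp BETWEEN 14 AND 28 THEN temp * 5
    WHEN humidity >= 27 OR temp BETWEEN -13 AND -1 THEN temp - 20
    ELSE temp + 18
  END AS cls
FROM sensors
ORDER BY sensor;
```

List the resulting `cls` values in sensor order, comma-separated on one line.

-70, 5, 8, 50, -70, -60, -5, -12, 80

sensor=E: humidity >= 58 OR status <> 'offline' → -70
sensor=G: humidity >= 58 OR status <> 'offline' → 5
sensor=K: humidity >= 59 AND status IN ('fail', 'ok', 'warn') → 8
sensor=R: humidity >= 58 OR status <> 'offline' → 50
sensor=U: humidity >= 58 OR status <> 'offline' → -70
sensor=W: humidity >= 58 OR status <> 'offline' → -60
sensor=X: humidity >= 58 OR status <> 'offline' → -5
sensor=Y: humidity >= 27 OR temp BETWEEN -13 AND -1 → -12
sensor=Z: humidity >= 58 OR status <> 'offline' → 80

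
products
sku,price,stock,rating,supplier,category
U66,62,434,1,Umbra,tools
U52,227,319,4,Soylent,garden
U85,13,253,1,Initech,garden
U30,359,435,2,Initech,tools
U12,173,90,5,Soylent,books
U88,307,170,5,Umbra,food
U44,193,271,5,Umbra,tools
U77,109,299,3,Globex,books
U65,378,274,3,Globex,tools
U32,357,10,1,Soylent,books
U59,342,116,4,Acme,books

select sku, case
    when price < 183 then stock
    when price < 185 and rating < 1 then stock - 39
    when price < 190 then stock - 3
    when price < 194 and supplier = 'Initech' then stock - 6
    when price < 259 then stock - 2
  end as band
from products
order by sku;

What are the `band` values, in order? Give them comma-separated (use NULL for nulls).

90, NULL, NULL, 269, 317, NULL, NULL, 434, 299, 253, NULL

sku=U12: price < 183 → 90
sku=U30: (no match → NULL) → NULL
sku=U32: (no match → NULL) → NULL
sku=U44: price < 259 → 269
sku=U52: price < 259 → 317
sku=U59: (no match → NULL) → NULL
sku=U65: (no match → NULL) → NULL
sku=U66: price < 183 → 434
sku=U77: price < 183 → 299
sku=U85: price < 183 → 253
sku=U88: (no match → NULL) → NULL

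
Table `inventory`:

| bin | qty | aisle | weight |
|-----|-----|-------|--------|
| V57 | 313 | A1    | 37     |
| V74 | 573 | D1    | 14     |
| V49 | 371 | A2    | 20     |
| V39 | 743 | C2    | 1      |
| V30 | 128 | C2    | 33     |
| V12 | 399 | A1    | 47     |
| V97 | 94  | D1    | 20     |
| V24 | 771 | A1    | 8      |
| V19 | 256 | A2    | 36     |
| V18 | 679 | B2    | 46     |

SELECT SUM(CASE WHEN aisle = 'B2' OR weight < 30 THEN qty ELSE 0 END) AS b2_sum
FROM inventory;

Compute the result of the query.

bin=V57: ✗
bin=V74: ✓ → 573
bin=V49: ✓ → 371
bin=V39: ✓ → 743
bin=V30: ✗
bin=V12: ✗
bin=V97: ✓ → 94
bin=V24: ✓ → 771
bin=V19: ✗
bin=V18: ✓ → 679
b2_sum = 573 + 371 + 743 + 94 + 771 + 679 = 3231

3231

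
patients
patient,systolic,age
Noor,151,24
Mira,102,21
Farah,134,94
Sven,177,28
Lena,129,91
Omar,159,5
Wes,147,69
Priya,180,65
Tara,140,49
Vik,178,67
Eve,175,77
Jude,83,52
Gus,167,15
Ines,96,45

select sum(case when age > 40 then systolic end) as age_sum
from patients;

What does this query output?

1262

patient=Noor: ✗
patient=Mira: ✗
patient=Farah: ✓ → 134
patient=Sven: ✗
patient=Lena: ✓ → 129
patient=Omar: ✗
patient=Wes: ✓ → 147
patient=Priya: ✓ → 180
patient=Tara: ✓ → 140
patient=Vik: ✓ → 178
patient=Eve: ✓ → 175
patient=Jude: ✓ → 83
patient=Gus: ✗
patient=Ines: ✓ → 96
age_sum = 134 + 129 + 147 + 180 + 140 + 178 + 175 + 83 + 96 = 1262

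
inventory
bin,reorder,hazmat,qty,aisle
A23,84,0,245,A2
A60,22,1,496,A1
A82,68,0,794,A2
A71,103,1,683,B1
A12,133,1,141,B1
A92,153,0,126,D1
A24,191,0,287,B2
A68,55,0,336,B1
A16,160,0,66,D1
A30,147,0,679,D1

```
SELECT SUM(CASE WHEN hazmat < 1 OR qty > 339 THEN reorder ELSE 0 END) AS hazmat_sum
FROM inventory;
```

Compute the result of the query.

bin=A23: ✓ → 84
bin=A60: ✓ → 22
bin=A82: ✓ → 68
bin=A71: ✓ → 103
bin=A12: ✗
bin=A92: ✓ → 153
bin=A24: ✓ → 191
bin=A68: ✓ → 55
bin=A16: ✓ → 160
bin=A30: ✓ → 147
hazmat_sum = 84 + 22 + 68 + 103 + 153 + 191 + 55 + 160 + 147 = 983

983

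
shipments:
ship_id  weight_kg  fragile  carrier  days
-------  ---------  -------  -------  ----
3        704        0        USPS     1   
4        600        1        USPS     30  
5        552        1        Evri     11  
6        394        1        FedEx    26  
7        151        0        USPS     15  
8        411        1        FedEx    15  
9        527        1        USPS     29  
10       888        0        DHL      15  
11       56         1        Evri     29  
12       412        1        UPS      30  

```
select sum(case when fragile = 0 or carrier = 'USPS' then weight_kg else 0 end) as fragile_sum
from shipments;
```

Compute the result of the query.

2870

ship_id=3: ✓ → 704
ship_id=4: ✓ → 600
ship_id=5: ✗
ship_id=6: ✗
ship_id=7: ✓ → 151
ship_id=8: ✗
ship_id=9: ✓ → 527
ship_id=10: ✓ → 888
ship_id=11: ✗
ship_id=12: ✗
fragile_sum = 704 + 600 + 151 + 527 + 888 = 2870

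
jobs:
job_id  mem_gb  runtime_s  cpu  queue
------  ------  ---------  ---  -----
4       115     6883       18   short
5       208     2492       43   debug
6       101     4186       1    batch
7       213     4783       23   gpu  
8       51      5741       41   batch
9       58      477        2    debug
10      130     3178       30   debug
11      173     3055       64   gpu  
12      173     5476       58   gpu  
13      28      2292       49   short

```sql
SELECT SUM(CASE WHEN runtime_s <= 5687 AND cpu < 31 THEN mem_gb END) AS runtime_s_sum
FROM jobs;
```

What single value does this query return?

502

job_id=4: ✗
job_id=5: ✗
job_id=6: ✓ → 101
job_id=7: ✓ → 213
job_id=8: ✗
job_id=9: ✓ → 58
job_id=10: ✓ → 130
job_id=11: ✗
job_id=12: ✗
job_id=13: ✗
runtime_s_sum = 101 + 213 + 58 + 130 = 502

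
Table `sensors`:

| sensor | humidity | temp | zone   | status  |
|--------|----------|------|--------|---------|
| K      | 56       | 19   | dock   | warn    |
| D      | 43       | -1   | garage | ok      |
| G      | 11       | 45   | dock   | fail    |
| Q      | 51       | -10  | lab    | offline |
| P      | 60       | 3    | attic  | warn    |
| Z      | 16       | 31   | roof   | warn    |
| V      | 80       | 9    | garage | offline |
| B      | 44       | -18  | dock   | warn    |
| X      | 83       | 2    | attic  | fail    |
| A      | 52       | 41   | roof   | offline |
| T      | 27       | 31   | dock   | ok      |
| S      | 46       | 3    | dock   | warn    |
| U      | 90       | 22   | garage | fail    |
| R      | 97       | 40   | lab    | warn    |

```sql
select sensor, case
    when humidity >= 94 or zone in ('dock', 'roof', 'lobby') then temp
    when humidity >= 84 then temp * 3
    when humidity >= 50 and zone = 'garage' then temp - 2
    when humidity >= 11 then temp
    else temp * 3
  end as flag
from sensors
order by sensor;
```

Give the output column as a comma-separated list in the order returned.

41, -18, -1, 45, 19, 3, -10, 40, 3, 31, 66, 7, 2, 31

sensor=A: humidity >= 94 or zone in ('dock', 'roof', 'lobby') → 41
sensor=B: humidity >= 94 or zone in ('dock', 'roof', 'lobby') → -18
sensor=D: humidity >= 11 → -1
sensor=G: humidity >= 94 or zone in ('dock', 'roof', 'lobby') → 45
sensor=K: humidity >= 94 or zone in ('dock', 'roof', 'lobby') → 19
sensor=P: humidity >= 11 → 3
sensor=Q: humidity >= 11 → -10
sensor=R: humidity >= 94 or zone in ('dock', 'roof', 'lobby') → 40
sensor=S: humidity >= 94 or zone in ('dock', 'roof', 'lobby') → 3
sensor=T: humidity >= 94 or zone in ('dock', 'roof', 'lobby') → 31
sensor=U: humidity >= 84 → 66
sensor=V: humidity >= 50 and zone = 'garage' → 7
sensor=X: humidity >= 11 → 2
sensor=Z: humidity >= 94 or zone in ('dock', 'roof', 'lobby') → 31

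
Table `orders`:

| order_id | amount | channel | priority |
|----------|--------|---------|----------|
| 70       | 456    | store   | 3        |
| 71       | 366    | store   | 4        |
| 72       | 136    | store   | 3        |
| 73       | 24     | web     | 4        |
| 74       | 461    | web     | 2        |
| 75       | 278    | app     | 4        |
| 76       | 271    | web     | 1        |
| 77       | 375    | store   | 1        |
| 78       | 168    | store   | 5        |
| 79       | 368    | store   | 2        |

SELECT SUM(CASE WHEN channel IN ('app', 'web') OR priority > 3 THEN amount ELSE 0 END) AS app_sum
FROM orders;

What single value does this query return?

order_id=70: ✗
order_id=71: ✓ → 366
order_id=72: ✗
order_id=73: ✓ → 24
order_id=74: ✓ → 461
order_id=75: ✓ → 278
order_id=76: ✓ → 271
order_id=77: ✗
order_id=78: ✓ → 168
order_id=79: ✗
app_sum = 366 + 24 + 461 + 278 + 271 + 168 = 1568

1568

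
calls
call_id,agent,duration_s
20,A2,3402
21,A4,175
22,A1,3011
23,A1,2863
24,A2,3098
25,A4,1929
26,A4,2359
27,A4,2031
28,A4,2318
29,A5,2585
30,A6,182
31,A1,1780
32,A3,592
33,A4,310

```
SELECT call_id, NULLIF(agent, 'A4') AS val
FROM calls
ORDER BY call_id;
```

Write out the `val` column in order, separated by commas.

A2, NULL, A1, A1, A2, NULL, NULL, NULL, NULL, A5, A6, A1, A3, NULL

call_id=20: agent=A2 vs A4: differ → A2
call_id=21: agent=A4 vs A4: equal → NULL
call_id=22: agent=A1 vs A4: differ → A1
call_id=23: agent=A1 vs A4: differ → A1
call_id=24: agent=A2 vs A4: differ → A2
call_id=25: agent=A4 vs A4: equal → NULL
call_id=26: agent=A4 vs A4: equal → NULL
call_id=27: agent=A4 vs A4: equal → NULL
call_id=28: agent=A4 vs A4: equal → NULL
call_id=29: agent=A5 vs A4: differ → A5
call_id=30: agent=A6 vs A4: differ → A6
call_id=31: agent=A1 vs A4: differ → A1
call_id=32: agent=A3 vs A4: differ → A3
call_id=33: agent=A4 vs A4: equal → NULL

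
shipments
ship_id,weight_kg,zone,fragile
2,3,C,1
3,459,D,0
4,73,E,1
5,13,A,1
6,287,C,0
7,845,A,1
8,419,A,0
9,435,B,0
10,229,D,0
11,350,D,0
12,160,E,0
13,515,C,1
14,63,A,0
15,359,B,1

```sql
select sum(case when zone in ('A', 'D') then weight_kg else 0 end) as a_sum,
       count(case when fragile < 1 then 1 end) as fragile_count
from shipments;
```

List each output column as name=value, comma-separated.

a_sum=2378, fragile_count=8

[a_sum: zone in ('A', 'D')]
ship_id=2: ✗
ship_id=3: ✓ → 459
ship_id=4: ✗
ship_id=5: ✓ → 13
ship_id=6: ✗
ship_id=7: ✓ → 845
ship_id=8: ✓ → 419
ship_id=9: ✗
ship_id=10: ✓ → 229
ship_id=11: ✓ → 350
ship_id=12: ✗
ship_id=13: ✗
ship_id=14: ✓ → 63
ship_id=15: ✗
a_sum = 459 + 13 + 845 + 419 + 229 + 350 + 63 = 2378
—
[fragile_count: fragile < 1]
ship_id=2: ✗
ship_id=3: ✓ → 1
ship_id=4: ✗
ship_id=5: ✗
ship_id=6: ✓ → 1
ship_id=7: ✗
ship_id=8: ✓ → 1
ship_id=9: ✓ → 1
ship_id=10: ✓ → 1
ship_id=11: ✓ → 1
ship_id=12: ✓ → 1
ship_id=13: ✗
ship_id=14: ✓ → 1
ship_id=15: ✗
fragile_count = COUNT(1, 1, 1, 1, 1, 1, 1, 1) = 8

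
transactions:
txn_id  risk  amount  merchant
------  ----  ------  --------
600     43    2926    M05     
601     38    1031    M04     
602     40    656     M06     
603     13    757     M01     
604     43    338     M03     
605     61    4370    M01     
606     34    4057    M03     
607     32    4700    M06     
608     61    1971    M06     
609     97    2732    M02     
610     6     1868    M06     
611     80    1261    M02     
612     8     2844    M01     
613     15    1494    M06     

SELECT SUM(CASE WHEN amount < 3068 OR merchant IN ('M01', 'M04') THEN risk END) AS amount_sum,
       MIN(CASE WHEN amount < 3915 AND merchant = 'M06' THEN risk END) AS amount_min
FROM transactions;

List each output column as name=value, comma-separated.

[amount_sum: amount < 3068 OR merchant IN ('M01', 'M04')]
txn_id=600: ✓ → 43
txn_id=601: ✓ → 38
txn_id=602: ✓ → 40
txn_id=603: ✓ → 13
txn_id=604: ✓ → 43
txn_id=605: ✓ → 61
txn_id=606: ✗
txn_id=607: ✗
txn_id=608: ✓ → 61
txn_id=609: ✓ → 97
txn_id=610: ✓ → 6
txn_id=611: ✓ → 80
txn_id=612: ✓ → 8
txn_id=613: ✓ → 15
amount_sum = 43 + 38 + 40 + 13 + 43 + 61 + 61 + 97 + 6 + 80 + 8 + 15 = 505
—
[amount_min: amount < 3915 AND merchant = 'M06']
txn_id=600: ✗
txn_id=601: ✗
txn_id=602: ✓ → 40
txn_id=603: ✗
txn_id=604: ✗
txn_id=605: ✗
txn_id=606: ✗
txn_id=607: ✗
txn_id=608: ✓ → 61
txn_id=609: ✗
txn_id=610: ✓ → 6
txn_id=611: ✗
txn_id=612: ✗
txn_id=613: ✓ → 15
amount_min = MIN(40, 61, 6, 15) = 6

amount_sum=505, amount_min=6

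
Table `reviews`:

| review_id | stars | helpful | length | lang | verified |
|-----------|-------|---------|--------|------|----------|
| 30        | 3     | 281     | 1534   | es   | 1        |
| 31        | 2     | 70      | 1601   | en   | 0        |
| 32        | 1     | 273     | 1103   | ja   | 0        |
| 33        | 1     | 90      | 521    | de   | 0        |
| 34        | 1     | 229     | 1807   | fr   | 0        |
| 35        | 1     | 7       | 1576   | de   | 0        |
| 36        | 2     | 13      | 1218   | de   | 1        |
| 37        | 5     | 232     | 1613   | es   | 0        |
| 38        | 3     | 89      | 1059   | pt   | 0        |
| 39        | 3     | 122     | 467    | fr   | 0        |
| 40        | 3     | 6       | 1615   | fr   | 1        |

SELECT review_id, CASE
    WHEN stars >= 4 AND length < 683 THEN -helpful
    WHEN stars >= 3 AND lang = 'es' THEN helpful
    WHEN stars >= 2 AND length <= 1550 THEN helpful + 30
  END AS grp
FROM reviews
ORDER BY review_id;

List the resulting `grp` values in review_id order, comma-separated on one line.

review_id=30: stars >= 3 AND lang = 'es' → 281
review_id=31: (no match → NULL) → NULL
review_id=32: (no match → NULL) → NULL
review_id=33: (no match → NULL) → NULL
review_id=34: (no match → NULL) → NULL
review_id=35: (no match → NULL) → NULL
review_id=36: stars >= 2 AND length <= 1550 → 43
review_id=37: stars >= 3 AND lang = 'es' → 232
review_id=38: stars >= 2 AND length <= 1550 → 119
review_id=39: stars >= 2 AND length <= 1550 → 152
review_id=40: (no match → NULL) → NULL

281, NULL, NULL, NULL, NULL, NULL, 43, 232, 119, 152, NULL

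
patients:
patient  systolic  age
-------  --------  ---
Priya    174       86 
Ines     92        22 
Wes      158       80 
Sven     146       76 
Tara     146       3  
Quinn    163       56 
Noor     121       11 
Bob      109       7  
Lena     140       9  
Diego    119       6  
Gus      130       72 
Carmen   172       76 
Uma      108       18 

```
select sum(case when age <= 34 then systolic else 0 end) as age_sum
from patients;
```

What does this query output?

835

patient=Priya: ✗
patient=Ines: ✓ → 92
patient=Wes: ✗
patient=Sven: ✗
patient=Tara: ✓ → 146
patient=Quinn: ✗
patient=Noor: ✓ → 121
patient=Bob: ✓ → 109
patient=Lena: ✓ → 140
patient=Diego: ✓ → 119
patient=Gus: ✗
patient=Carmen: ✗
patient=Uma: ✓ → 108
age_sum = 92 + 146 + 121 + 109 + 140 + 119 + 108 = 835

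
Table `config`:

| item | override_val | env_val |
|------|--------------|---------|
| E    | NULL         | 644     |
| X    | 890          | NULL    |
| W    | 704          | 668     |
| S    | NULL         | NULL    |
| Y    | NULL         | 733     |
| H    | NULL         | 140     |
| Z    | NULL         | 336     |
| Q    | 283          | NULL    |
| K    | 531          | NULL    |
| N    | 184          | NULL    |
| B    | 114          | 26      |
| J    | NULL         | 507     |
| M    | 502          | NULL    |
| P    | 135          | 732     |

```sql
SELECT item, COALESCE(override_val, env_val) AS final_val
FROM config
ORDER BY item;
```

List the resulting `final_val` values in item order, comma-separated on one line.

item=B: override_val=114 → 114
item=E: override_val=NULL, env_val=644 → 644
item=H: override_val=NULL, env_val=140 → 140
item=J: override_val=NULL, env_val=507 → 507
item=K: override_val=531 → 531
item=M: override_val=502 → 502
item=N: override_val=184 → 184
item=P: override_val=135 → 135
item=Q: override_val=283 → 283
item=S: override_val=NULL, env_val=NULL (all NULL) → NULL
item=W: override_val=704 → 704
item=X: override_val=890 → 890
item=Y: override_val=NULL, env_val=733 → 733
item=Z: override_val=NULL, env_val=336 → 336

114, 644, 140, 507, 531, 502, 184, 135, 283, NULL, 704, 890, 733, 336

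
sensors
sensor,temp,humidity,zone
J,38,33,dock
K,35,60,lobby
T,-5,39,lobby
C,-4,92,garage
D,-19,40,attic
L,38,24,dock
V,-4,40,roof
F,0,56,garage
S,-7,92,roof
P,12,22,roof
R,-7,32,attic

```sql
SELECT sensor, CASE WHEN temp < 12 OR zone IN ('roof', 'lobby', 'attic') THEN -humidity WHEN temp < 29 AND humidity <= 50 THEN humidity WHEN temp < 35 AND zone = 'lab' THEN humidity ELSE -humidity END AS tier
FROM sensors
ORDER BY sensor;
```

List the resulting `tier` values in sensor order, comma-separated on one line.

-92, -40, -56, -33, -60, -24, -22, -32, -92, -39, -40

sensor=C: temp < 12 OR zone IN ('roof', 'lobby', 'attic') → -92
sensor=D: temp < 12 OR zone IN ('roof', 'lobby', 'attic') → -40
sensor=F: temp < 12 OR zone IN ('roof', 'lobby', 'attic') → -56
sensor=J: ELSE → -33
sensor=K: temp < 12 OR zone IN ('roof', 'lobby', 'attic') → -60
sensor=L: ELSE → -24
sensor=P: temp < 12 OR zone IN ('roof', 'lobby', 'attic') → -22
sensor=R: temp < 12 OR zone IN ('roof', 'lobby', 'attic') → -32
sensor=S: temp < 12 OR zone IN ('roof', 'lobby', 'attic') → -92
sensor=T: temp < 12 OR zone IN ('roof', 'lobby', 'attic') → -39
sensor=V: temp < 12 OR zone IN ('roof', 'lobby', 'attic') → -40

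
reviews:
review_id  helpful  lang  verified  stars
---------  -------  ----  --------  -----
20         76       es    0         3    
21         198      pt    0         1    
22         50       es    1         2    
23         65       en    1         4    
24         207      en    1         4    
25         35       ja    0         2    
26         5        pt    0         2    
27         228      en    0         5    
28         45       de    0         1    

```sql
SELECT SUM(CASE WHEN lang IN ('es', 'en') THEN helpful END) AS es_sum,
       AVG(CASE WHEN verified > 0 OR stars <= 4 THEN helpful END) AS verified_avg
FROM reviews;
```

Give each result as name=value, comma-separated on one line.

es_sum=626, verified_avg=85.125

[es_sum: lang IN ('es', 'en')]
review_id=20: ✓ → 76
review_id=21: ✗
review_id=22: ✓ → 50
review_id=23: ✓ → 65
review_id=24: ✓ → 207
review_id=25: ✗
review_id=26: ✗
review_id=27: ✓ → 228
review_id=28: ✗
es_sum = 76 + 50 + 65 + 207 + 228 = 626
—
[verified_avg: verified > 0 OR stars <= 4]
review_id=20: ✓ → 76
review_id=21: ✓ → 198
review_id=22: ✓ → 50
review_id=23: ✓ → 65
review_id=24: ✓ → 207
review_id=25: ✓ → 35
review_id=26: ✓ → 5
review_id=27: ✗
review_id=28: ✓ → 45
verified_avg = (76 + 198 + 50 + 65 + 207 + 35 + 5 + 45) / 8 = 85.125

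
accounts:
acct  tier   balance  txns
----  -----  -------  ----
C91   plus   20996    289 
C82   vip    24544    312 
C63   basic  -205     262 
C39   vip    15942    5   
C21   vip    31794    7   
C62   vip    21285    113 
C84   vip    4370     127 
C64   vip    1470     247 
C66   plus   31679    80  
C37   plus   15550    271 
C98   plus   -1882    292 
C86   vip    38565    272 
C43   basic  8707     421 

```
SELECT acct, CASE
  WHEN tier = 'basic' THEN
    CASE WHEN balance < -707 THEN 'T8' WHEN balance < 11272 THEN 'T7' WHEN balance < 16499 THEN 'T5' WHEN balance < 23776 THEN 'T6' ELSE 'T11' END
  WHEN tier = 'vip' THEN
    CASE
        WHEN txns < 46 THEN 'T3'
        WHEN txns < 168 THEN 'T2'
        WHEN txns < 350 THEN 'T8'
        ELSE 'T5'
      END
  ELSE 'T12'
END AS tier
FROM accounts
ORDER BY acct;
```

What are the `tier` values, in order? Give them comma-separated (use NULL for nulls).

T3, T12, T3, T7, T2, T7, T8, T12, T8, T2, T8, T12, T12

acct=C21: tier='vip' → inner[txns < 46] → T3
acct=C37: tier='plus' → outer ELSE → T12
acct=C39: tier='vip' → inner[txns < 46] → T3
acct=C43: tier='basic' → inner[balance < 11272] → T7
acct=C62: tier='vip' → inner[txns < 168] → T2
acct=C63: tier='basic' → inner[balance < 11272] → T7
acct=C64: tier='vip' → inner[txns < 350] → T8
acct=C66: tier='plus' → outer ELSE → T12
acct=C82: tier='vip' → inner[txns < 350] → T8
acct=C84: tier='vip' → inner[txns < 168] → T2
acct=C86: tier='vip' → inner[txns < 350] → T8
acct=C91: tier='plus' → outer ELSE → T12
acct=C98: tier='plus' → outer ELSE → T12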